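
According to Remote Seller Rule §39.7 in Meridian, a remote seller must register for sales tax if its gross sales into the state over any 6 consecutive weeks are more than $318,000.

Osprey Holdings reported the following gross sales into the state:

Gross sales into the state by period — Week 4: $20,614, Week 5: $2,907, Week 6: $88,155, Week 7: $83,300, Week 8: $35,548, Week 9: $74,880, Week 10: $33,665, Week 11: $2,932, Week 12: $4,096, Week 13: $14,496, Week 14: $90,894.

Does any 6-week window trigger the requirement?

Yes

Week 4–Week 9: $20,614 + $2,907 + $88,155 + $83,300 + $35,548 + $74,880 = $305,404 (under)
Week 5–Week 10: $2,907 + $88,155 + $83,300 + $35,548 + $74,880 + $33,665 = $318,455 (over)
Week 6–Week 11: $88,155 + $83,300 + $35,548 + $74,880 + $33,665 + $2,932 = $318,480 (over)
Week 7–Week 12: $83,300 + $35,548 + $74,880 + $33,665 + $2,932 + $4,096 = $234,421 (under)
Week 8–Week 13: $35,548 + $74,880 + $33,665 + $2,932 + $4,096 + $14,496 = $165,617 (under)
Week 9–Week 14: $74,880 + $33,665 + $2,932 + $4,096 + $14,496 + $90,894 = $220,963 (under)
At least one window exceeds $318,000.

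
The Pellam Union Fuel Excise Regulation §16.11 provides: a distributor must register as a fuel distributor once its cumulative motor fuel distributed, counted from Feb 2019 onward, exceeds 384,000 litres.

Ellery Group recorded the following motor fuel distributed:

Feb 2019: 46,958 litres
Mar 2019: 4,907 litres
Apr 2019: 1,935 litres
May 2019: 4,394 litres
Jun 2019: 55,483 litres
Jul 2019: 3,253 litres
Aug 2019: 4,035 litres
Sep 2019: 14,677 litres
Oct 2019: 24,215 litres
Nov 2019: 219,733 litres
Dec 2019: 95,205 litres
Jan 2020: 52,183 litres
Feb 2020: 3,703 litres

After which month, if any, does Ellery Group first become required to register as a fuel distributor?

Dec 2019

Through Feb 2019: 46,958 litres
Through Mar 2019: 51,865 litres
Through Apr 2019: 53,800 litres
Through May 2019: 58,194 litres
Through Jun 2019: 113,677 litres
Through Jul 2019: 116,930 litres
Through Aug 2019: 120,965 litres
Through Sep 2019: 135,642 litres
Through Oct 2019: 159,857 litres
Through Nov 2019: 379,590 litres
Through Dec 2019: 474,795 litres ← exceeds threshold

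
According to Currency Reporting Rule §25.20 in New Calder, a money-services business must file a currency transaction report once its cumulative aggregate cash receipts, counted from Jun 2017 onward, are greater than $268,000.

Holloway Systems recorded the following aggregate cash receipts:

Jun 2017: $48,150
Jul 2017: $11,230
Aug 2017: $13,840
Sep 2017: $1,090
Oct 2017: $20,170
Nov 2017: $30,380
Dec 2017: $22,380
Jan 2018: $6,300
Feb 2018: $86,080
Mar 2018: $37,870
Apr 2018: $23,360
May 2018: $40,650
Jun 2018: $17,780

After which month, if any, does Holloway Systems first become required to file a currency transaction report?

Through Jun 2017: $48,150
Through Jul 2017: $59,380
Through Aug 2017: $73,220
Through Sep 2017: $74,310
Through Oct 2017: $94,480
Through Nov 2017: $124,860
Through Dec 2017: $147,240
Through Jan 2018: $153,540
Through Feb 2018: $239,620
Through Mar 2018: $277,490 ← exceeds threshold

Mar 2018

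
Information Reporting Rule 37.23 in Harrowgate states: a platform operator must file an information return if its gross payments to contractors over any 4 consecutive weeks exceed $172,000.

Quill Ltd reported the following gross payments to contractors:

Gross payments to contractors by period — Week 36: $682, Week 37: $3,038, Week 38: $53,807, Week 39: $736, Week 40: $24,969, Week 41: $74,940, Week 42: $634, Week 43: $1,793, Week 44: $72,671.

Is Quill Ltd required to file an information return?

Week 36–Week 39: $682 + $3,038 + $53,807 + $736 = $58,263 (under)
Week 37–Week 40: $3,038 + $53,807 + $736 + $24,969 = $82,550 (under)
Week 38–Week 41: $53,807 + $736 + $24,969 + $74,940 = $154,452 (under)
Week 39–Week 42: $736 + $24,969 + $74,940 + $634 = $101,279 (under)
Week 40–Week 43: $24,969 + $74,940 + $634 + $1,793 = $102,336 (under)
Week 41–Week 44: $74,940 + $634 + $1,793 + $72,671 = $150,038 (under)
No window exceeds $172,000.

No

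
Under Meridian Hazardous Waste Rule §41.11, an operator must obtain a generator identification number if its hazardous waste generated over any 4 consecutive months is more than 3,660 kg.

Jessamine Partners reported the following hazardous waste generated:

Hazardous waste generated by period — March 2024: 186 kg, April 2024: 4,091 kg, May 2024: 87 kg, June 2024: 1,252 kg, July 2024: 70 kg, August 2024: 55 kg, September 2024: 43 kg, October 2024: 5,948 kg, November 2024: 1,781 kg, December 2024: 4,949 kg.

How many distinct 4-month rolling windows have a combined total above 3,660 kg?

5

March 2024–June 2024: 186 kg + 4,091 kg + 87 kg + 1,252 kg = 5,616 kg (over)
April 2024–July 2024: 4,091 kg + 87 kg + 1,252 kg + 70 kg = 5,500 kg (over)
May 2024–August 2024: 87 kg + 1,252 kg + 70 kg + 55 kg = 1,464 kg (under)
June 2024–September 2024: 1,252 kg + 70 kg + 55 kg + 43 kg = 1,420 kg (under)
July 2024–October 2024: 70 kg + 55 kg + 43 kg + 5,948 kg = 6,116 kg (over)
August 2024–November 2024: 55 kg + 43 kg + 5,948 kg + 1,781 kg = 7,827 kg (over)
September 2024–December 2024: 43 kg + 5,948 kg + 1,781 kg + 4,949 kg = 12,721 kg (over)
5 windows exceed the threshold.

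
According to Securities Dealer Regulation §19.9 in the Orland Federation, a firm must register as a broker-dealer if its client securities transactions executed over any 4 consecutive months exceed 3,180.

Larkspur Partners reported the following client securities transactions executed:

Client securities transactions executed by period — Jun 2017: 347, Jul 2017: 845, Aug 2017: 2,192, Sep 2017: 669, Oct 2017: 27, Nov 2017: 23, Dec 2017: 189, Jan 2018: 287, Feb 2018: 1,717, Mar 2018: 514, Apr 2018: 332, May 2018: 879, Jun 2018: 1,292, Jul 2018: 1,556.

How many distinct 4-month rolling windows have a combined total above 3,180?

Jun 2017–Sep 2017: 347 + 845 + 2,192 + 669 = 4,053 (over)
Jul 2017–Oct 2017: 845 + 2,192 + 669 + 27 = 3,733 (over)
Aug 2017–Nov 2017: 2,192 + 669 + 27 + 23 = 2,911 (under)
Sep 2017–Dec 2017: 669 + 27 + 23 + 189 = 908 (under)
Oct 2017–Jan 2018: 27 + 23 + 189 + 287 = 526 (under)
Nov 2017–Feb 2018: 23 + 189 + 287 + 1,717 = 2,216 (under)
Dec 2017–Mar 2018: 189 + 287 + 1,717 + 514 = 2,707 (under)
Jan 2018–Apr 2018: 287 + 1,717 + 514 + 332 = 2,850 (under)
Feb 2018–May 2018: 1,717 + 514 + 332 + 879 = 3,442 (over)
Mar 2018–Jun 2018: 514 + 332 + 879 + 1,292 = 3,017 (under)
Apr 2018–Jul 2018: 332 + 879 + 1,292 + 1,556 = 4,059 (over)
4 windows exceed the threshold.

4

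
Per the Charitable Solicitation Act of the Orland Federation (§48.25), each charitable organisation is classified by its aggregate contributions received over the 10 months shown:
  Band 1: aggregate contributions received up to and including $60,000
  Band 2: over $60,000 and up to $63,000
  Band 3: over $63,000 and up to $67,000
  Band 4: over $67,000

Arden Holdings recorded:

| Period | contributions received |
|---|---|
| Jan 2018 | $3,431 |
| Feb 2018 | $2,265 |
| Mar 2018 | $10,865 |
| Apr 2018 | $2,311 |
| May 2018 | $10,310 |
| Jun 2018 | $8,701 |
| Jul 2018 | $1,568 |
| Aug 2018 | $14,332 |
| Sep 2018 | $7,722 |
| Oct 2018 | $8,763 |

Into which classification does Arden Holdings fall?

Aggregate contributions received: $3,431 + $2,265 + $10,865 + $2,311 + $10,310 + $8,701 + $1,568 + $14,332 + $7,722 + $8,763 = $70,268.
$70,268 > $67,000, so Band 4 applies.

Band 4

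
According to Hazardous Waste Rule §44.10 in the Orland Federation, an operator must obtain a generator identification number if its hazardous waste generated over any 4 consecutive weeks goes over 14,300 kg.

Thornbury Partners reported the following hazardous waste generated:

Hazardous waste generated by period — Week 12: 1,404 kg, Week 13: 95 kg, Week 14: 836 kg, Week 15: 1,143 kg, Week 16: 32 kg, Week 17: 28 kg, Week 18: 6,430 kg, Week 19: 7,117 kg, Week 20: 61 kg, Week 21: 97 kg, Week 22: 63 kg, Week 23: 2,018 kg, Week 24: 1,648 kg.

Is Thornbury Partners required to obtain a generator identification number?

No

Week 12–Week 15: 1,404 kg + 95 kg + 836 kg + 1,143 kg = 3,478 kg (under)
Week 13–Week 16: 95 kg + 836 kg + 1,143 kg + 32 kg = 2,106 kg (under)
Week 14–Week 17: 836 kg + 1,143 kg + 32 kg + 28 kg = 2,039 kg (under)
Week 15–Week 18: 1,143 kg + 32 kg + 28 kg + 6,430 kg = 7,633 kg (under)
Week 16–Week 19: 32 kg + 28 kg + 6,430 kg + 7,117 kg = 13,607 kg (under)
Week 17–Week 20: 28 kg + 6,430 kg + 7,117 kg + 61 kg = 13,636 kg (under)
Week 18–Week 21: 6,430 kg + 7,117 kg + 61 kg + 97 kg = 13,705 kg (under)
Week 19–Week 22: 7,117 kg + 61 kg + 97 kg + 63 kg = 7,338 kg (under)
Week 20–Week 23: 61 kg + 97 kg + 63 kg + 2,018 kg = 2,239 kg (under)
Week 21–Week 24: 97 kg + 63 kg + 2,018 kg + 1,648 kg = 3,826 kg (under)
No window exceeds 14,300 kg.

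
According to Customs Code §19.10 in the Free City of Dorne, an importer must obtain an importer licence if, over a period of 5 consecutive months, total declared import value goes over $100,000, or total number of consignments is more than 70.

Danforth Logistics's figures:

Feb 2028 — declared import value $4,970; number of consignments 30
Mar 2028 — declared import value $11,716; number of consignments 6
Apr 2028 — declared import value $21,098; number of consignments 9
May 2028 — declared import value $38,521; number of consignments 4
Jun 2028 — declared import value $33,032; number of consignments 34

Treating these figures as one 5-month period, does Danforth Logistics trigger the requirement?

Yes

Total declared import value: $4,970 + $11,716 + $21,098 + $38,521 + $33,032 = $109,337 (> $100,000).
Total number of consignments: 30 + 6 + 9 + 4 + 34 = 83 (> 70).
The test is 'or': at least one threshold is exceeded.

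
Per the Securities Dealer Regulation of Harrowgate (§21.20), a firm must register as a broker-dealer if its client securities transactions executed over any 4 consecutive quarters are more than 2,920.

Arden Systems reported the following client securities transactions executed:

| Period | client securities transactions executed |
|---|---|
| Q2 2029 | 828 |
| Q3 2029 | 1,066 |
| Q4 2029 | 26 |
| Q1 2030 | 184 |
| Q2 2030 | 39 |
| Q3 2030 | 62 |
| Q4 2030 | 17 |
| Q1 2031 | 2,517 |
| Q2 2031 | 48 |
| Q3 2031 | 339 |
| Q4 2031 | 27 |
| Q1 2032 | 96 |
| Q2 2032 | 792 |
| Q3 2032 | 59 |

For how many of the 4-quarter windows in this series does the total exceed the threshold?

2

Q2 2029–Q1 2030: 828 + 1,066 + 26 + 184 = 2,104 (under)
Q3 2029–Q2 2030: 1,066 + 26 + 184 + 39 = 1,315 (under)
Q4 2029–Q3 2030: 26 + 184 + 39 + 62 = 311 (under)
Q1 2030–Q4 2030: 184 + 39 + 62 + 17 = 302 (under)
Q2 2030–Q1 2031: 39 + 62 + 17 + 2,517 = 2,635 (under)
Q3 2030–Q2 2031: 62 + 17 + 2,517 + 48 = 2,644 (under)
Q4 2030–Q3 2031: 17 + 2,517 + 48 + 339 = 2,921 (over)
Q1 2031–Q4 2031: 2,517 + 48 + 339 + 27 = 2,931 (over)
Q2 2031–Q1 2032: 48 + 339 + 27 + 96 = 510 (under)
Q3 2031–Q2 2032: 339 + 27 + 96 + 792 = 1,254 (under)
Q4 2031–Q3 2032: 27 + 96 + 792 + 59 = 974 (under)
2 windows exceed the threshold.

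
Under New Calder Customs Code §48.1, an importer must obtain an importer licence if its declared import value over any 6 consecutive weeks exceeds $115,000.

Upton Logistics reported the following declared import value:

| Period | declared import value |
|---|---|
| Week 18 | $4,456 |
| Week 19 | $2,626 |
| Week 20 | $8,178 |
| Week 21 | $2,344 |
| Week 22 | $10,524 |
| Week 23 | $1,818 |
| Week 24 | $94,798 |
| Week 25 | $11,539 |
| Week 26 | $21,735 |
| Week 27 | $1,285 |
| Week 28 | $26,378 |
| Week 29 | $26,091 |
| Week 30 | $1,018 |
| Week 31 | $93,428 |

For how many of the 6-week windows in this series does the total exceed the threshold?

7

Week 18–Week 23: $4,456 + $2,626 + $8,178 + $2,344 + $10,524 + $1,818 = $29,946 (under)
Week 19–Week 24: $2,626 + $8,178 + $2,344 + $10,524 + $1,818 + $94,798 = $120,288 (over)
Week 20–Week 25: $8,178 + $2,344 + $10,524 + $1,818 + $94,798 + $11,539 = $129,201 (over)
Week 21–Week 26: $2,344 + $10,524 + $1,818 + $94,798 + $11,539 + $21,735 = $142,758 (over)
Week 22–Week 27: $10,524 + $1,818 + $94,798 + $11,539 + $21,735 + $1,285 = $141,699 (over)
Week 23–Week 28: $1,818 + $94,798 + $11,539 + $21,735 + $1,285 + $26,378 = $157,553 (over)
Week 24–Week 29: $94,798 + $11,539 + $21,735 + $1,285 + $26,378 + $26,091 = $181,826 (over)
Week 25–Week 30: $11,539 + $21,735 + $1,285 + $26,378 + $26,091 + $1,018 = $88,046 (under)
Week 26–Week 31: $21,735 + $1,285 + $26,378 + $26,091 + $1,018 + $93,428 = $169,935 (over)
7 windows exceed the threshold.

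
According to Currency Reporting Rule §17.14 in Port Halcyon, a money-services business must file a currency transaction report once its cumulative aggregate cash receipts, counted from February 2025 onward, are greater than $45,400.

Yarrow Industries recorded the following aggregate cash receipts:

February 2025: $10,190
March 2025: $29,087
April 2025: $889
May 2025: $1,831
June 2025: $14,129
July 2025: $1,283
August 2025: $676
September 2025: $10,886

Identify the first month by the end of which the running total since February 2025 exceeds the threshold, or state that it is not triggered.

June 2025

Through February 2025: $10,190
Through March 2025: $39,277
Through April 2025: $40,166
Through May 2025: $41,997
Through June 2025: $56,126 ← exceeds threshold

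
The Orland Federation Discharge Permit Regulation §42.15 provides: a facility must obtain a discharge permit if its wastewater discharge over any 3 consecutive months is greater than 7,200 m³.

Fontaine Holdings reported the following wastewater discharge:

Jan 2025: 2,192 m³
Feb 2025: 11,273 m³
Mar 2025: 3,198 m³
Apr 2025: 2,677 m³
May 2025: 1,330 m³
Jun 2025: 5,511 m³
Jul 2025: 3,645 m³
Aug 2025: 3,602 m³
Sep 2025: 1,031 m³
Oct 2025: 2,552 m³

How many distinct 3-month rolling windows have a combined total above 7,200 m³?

Jan 2025–Mar 2025: 2,192 m³ + 11,273 m³ + 3,198 m³ = 16,663 m³ (over)
Feb 2025–Apr 2025: 11,273 m³ + 3,198 m³ + 2,677 m³ = 17,148 m³ (over)
Mar 2025–May 2025: 3,198 m³ + 2,677 m³ + 1,330 m³ = 7,205 m³ (over)
Apr 2025–Jun 2025: 2,677 m³ + 1,330 m³ + 5,511 m³ = 9,518 m³ (over)
May 2025–Jul 2025: 1,330 m³ + 5,511 m³ + 3,645 m³ = 10,486 m³ (over)
Jun 2025–Aug 2025: 5,511 m³ + 3,645 m³ + 3,602 m³ = 12,758 m³ (over)
Jul 2025–Sep 2025: 3,645 m³ + 3,602 m³ + 1,031 m³ = 8,278 m³ (over)
Aug 2025–Oct 2025: 3,602 m³ + 1,031 m³ + 2,552 m³ = 7,185 m³ (under)
7 windows exceed the threshold.

7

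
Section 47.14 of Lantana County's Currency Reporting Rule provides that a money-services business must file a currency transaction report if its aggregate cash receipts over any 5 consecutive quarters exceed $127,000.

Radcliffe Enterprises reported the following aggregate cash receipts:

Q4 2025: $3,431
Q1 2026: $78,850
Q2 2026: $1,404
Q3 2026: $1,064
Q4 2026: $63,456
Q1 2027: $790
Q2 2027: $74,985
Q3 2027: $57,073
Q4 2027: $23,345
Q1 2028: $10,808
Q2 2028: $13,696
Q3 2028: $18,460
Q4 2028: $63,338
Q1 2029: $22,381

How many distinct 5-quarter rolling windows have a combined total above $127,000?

Q4 2025–Q4 2026: $3,431 + $78,850 + $1,404 + $1,064 + $63,456 = $148,205 (over)
Q1 2026–Q1 2027: $78,850 + $1,404 + $1,064 + $63,456 + $790 = $145,564 (over)
Q2 2026–Q2 2027: $1,404 + $1,064 + $63,456 + $790 + $74,985 = $141,699 (over)
Q3 2026–Q3 2027: $1,064 + $63,456 + $790 + $74,985 + $57,073 = $197,368 (over)
Q4 2026–Q4 2027: $63,456 + $790 + $74,985 + $57,073 + $23,345 = $219,649 (over)
Q1 2027–Q1 2028: $790 + $74,985 + $57,073 + $23,345 + $10,808 = $167,001 (over)
Q2 2027–Q2 2028: $74,985 + $57,073 + $23,345 + $10,808 + $13,696 = $179,907 (over)
Q3 2027–Q3 2028: $57,073 + $23,345 + $10,808 + $13,696 + $18,460 = $123,382 (under)
Q4 2027–Q4 2028: $23,345 + $10,808 + $13,696 + $18,460 + $63,338 = $129,647 (over)
Q1 2028–Q1 2029: $10,808 + $13,696 + $18,460 + $63,338 + $22,381 = $128,683 (over)
9 windows exceed the threshold.

9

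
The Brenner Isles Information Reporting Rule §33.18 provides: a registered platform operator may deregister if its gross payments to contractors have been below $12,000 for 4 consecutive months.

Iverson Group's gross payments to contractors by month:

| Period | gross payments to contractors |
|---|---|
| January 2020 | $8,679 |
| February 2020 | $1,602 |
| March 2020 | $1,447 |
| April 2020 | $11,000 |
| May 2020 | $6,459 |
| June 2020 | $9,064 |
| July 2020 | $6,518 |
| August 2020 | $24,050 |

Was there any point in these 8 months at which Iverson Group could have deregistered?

Months below $12,000: January 2020, February 2020, March 2020, April 2020, May 2020, June 2020, July 2020.
Longest run of consecutive months below the threshold: 7.
7 ≥ 4, so Iverson Group became eligible.

Yes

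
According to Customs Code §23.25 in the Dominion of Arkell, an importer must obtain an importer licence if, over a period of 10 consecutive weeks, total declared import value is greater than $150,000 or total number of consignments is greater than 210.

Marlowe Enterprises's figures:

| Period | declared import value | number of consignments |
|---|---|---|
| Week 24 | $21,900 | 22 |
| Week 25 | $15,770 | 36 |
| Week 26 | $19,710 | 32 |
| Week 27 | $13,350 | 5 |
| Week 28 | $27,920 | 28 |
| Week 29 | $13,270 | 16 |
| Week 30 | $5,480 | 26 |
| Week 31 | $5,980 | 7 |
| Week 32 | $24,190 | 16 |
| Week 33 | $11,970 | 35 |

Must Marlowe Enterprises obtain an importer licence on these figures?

Total declared import value: $21,900 + $15,770 + $19,710 + $13,350 + $27,920 + $13,270 + $5,480 + $5,980 + $24,190 + $11,970 = $159,540 (> $150,000).
Total number of consignments: 22 + 36 + 32 + 5 + 28 + 16 + 26 + 7 + 16 + 35 = 223 (> 210).
The test is 'or': at least one threshold is exceeded.

Yes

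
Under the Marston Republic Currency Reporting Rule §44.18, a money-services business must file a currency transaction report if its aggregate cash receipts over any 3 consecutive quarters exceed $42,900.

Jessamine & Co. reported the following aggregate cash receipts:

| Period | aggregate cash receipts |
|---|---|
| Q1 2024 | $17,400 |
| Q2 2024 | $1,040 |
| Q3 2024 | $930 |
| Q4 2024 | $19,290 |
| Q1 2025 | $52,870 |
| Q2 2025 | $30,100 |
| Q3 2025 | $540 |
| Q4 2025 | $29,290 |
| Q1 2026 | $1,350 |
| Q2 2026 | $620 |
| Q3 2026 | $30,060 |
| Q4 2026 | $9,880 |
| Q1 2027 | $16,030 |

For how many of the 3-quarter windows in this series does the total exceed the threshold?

5

Q1 2024–Q3 2024: $17,400 + $1,040 + $930 = $19,370 (under)
Q2 2024–Q4 2024: $1,040 + $930 + $19,290 = $21,260 (under)
Q3 2024–Q1 2025: $930 + $19,290 + $52,870 = $73,090 (over)
Q4 2024–Q2 2025: $19,290 + $52,870 + $30,100 = $102,260 (over)
Q1 2025–Q3 2025: $52,870 + $30,100 + $540 = $83,510 (over)
Q2 2025–Q4 2025: $30,100 + $540 + $29,290 = $59,930 (over)
Q3 2025–Q1 2026: $540 + $29,290 + $1,350 = $31,180 (under)
Q4 2025–Q2 2026: $29,290 + $1,350 + $620 = $31,260 (under)
Q1 2026–Q3 2026: $1,350 + $620 + $30,060 = $32,030 (under)
Q2 2026–Q4 2026: $620 + $30,060 + $9,880 = $40,560 (under)
Q3 2026–Q1 2027: $30,060 + $9,880 + $16,030 = $55,970 (over)
5 windows exceed the threshold.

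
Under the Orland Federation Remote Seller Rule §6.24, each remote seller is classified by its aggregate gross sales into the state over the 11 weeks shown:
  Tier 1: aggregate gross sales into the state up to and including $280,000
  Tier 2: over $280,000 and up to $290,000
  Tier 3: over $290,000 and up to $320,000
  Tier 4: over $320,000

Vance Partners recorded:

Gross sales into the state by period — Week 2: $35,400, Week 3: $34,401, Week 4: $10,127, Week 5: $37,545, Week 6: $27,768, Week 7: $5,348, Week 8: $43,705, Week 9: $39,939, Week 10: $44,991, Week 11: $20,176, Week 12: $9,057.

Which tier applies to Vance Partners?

Aggregate gross sales into the state: $35,400 + $34,401 + $10,127 + $37,545 + $27,768 + $5,348 + $43,705 + $39,939 + $44,991 + $20,176 + $9,057 = $308,457.
$290,000 < $308,457 ≤ $320,000, so Tier 3 applies.

Tier 3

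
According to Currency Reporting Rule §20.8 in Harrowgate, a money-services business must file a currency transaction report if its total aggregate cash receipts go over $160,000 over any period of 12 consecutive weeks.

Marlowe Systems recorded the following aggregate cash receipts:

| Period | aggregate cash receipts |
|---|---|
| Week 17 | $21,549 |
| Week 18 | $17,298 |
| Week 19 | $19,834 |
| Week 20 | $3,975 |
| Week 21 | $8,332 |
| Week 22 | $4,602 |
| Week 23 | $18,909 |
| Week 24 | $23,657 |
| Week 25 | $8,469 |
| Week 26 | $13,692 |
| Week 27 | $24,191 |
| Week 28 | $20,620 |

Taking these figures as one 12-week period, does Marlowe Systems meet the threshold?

Yes

Total aggregate cash receipts: $21,549 + $17,298 + $19,834 + $3,975 + $8,332 + $4,602 + $18,909 + $23,657 + $8,469 + $13,692 + $24,191 + $20,620 = $185,128.
$185,128 > $160,000, so the threshold is exceeded.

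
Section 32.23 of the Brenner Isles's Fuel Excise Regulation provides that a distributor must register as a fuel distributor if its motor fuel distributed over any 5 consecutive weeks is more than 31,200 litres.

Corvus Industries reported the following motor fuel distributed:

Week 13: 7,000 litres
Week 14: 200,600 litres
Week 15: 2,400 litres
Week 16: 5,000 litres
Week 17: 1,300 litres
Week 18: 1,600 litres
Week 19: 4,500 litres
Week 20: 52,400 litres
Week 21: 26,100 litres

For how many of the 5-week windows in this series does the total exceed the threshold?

Week 13–Week 17: 7,000 litres + 200,600 litres + 2,400 litres + 5,000 litres + 1,300 litres = 216,300 litres (over)
Week 14–Week 18: 200,600 litres + 2,400 litres + 5,000 litres + 1,300 litres + 1,600 litres = 210,900 litres (over)
Week 15–Week 19: 2,400 litres + 5,000 litres + 1,300 litres + 1,600 litres + 4,500 litres = 14,800 litres (under)
Week 16–Week 20: 5,000 litres + 1,300 litres + 1,600 litres + 4,500 litres + 52,400 litres = 64,800 litres (over)
Week 17–Week 21: 1,300 litres + 1,600 litres + 4,500 litres + 52,400 litres + 26,100 litres = 85,900 litres (over)
4 windows exceed the threshold.

4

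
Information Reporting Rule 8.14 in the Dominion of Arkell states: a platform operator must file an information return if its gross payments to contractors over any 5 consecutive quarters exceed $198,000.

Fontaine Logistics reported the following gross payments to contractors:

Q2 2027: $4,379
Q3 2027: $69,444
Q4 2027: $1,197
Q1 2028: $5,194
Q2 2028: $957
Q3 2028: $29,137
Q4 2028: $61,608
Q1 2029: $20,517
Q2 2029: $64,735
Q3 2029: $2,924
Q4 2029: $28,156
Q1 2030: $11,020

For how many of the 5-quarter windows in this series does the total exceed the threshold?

Q2 2027–Q2 2028: $4,379 + $69,444 + $1,197 + $5,194 + $957 = $81,171 (under)
Q3 2027–Q3 2028: $69,444 + $1,197 + $5,194 + $957 + $29,137 = $105,929 (under)
Q4 2027–Q4 2028: $1,197 + $5,194 + $957 + $29,137 + $61,608 = $98,093 (under)
Q1 2028–Q1 2029: $5,194 + $957 + $29,137 + $61,608 + $20,517 = $117,413 (under)
Q2 2028–Q2 2029: $957 + $29,137 + $61,608 + $20,517 + $64,735 = $176,954 (under)
Q3 2028–Q3 2029: $29,137 + $61,608 + $20,517 + $64,735 + $2,924 = $178,921 (under)
Q4 2028–Q4 2029: $61,608 + $20,517 + $64,735 + $2,924 + $28,156 = $177,940 (under)
Q1 2029–Q1 2030: $20,517 + $64,735 + $2,924 + $28,156 + $11,020 = $127,352 (under)
0 windows exceed the threshold.

0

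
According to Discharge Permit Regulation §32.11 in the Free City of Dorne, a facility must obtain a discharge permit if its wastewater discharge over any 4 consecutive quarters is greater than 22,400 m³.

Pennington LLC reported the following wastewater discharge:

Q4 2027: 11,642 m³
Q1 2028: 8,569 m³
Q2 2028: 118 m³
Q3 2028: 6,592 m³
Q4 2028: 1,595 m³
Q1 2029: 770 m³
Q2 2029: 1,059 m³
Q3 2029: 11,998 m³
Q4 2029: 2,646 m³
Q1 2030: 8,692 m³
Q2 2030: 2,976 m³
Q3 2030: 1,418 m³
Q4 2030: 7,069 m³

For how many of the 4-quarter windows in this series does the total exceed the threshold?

3

Q4 2027–Q3 2028: 11,642 m³ + 8,569 m³ + 118 m³ + 6,592 m³ = 26,921 m³ (over)
Q1 2028–Q4 2028: 8,569 m³ + 118 m³ + 6,592 m³ + 1,595 m³ = 16,874 m³ (under)
Q2 2028–Q1 2029: 118 m³ + 6,592 m³ + 1,595 m³ + 770 m³ = 9,075 m³ (under)
Q3 2028–Q2 2029: 6,592 m³ + 1,595 m³ + 770 m³ + 1,059 m³ = 10,016 m³ (under)
Q4 2028–Q3 2029: 1,595 m³ + 770 m³ + 1,059 m³ + 11,998 m³ = 15,422 m³ (under)
Q1 2029–Q4 2029: 770 m³ + 1,059 m³ + 11,998 m³ + 2,646 m³ = 16,473 m³ (under)
Q2 2029–Q1 2030: 1,059 m³ + 11,998 m³ + 2,646 m³ + 8,692 m³ = 24,395 m³ (over)
Q3 2029–Q2 2030: 11,998 m³ + 2,646 m³ + 8,692 m³ + 2,976 m³ = 26,312 m³ (over)
Q4 2029–Q3 2030: 2,646 m³ + 8,692 m³ + 2,976 m³ + 1,418 m³ = 15,732 m³ (under)
Q1 2030–Q4 2030: 8,692 m³ + 2,976 m³ + 1,418 m³ + 7,069 m³ = 20,155 m³ (under)
3 windows exceed the threshold.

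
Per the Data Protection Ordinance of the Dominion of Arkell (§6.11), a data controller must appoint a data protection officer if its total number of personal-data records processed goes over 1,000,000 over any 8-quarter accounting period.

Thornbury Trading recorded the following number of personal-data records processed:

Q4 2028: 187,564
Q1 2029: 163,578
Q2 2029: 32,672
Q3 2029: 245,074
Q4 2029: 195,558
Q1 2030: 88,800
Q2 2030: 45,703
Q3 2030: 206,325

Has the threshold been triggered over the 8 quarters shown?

Yes

Total number of personal-data records processed: 187,564 + 163,578 + 32,672 + 245,074 + 195,558 + 88,800 + 45,703 + 206,325 = 1,165,274.
1,165,274 > 1,000,000, so the threshold is exceeded.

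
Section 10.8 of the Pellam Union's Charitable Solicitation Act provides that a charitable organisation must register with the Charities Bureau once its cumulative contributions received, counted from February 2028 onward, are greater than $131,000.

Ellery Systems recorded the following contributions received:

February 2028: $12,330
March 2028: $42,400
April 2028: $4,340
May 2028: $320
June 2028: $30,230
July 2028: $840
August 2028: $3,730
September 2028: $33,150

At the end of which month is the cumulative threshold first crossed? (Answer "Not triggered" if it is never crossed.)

Through February 2028: $12,330
Through March 2028: $54,730
Through April 2028: $59,070
Through May 2028: $59,390
Through June 2028: $89,620
Through July 2028: $90,460
Through August 2028: $94,190
Through September 2028: $127,340
Final cumulative total $127,340 ≤ $131,000; the threshold is never exceeded.

Not triggered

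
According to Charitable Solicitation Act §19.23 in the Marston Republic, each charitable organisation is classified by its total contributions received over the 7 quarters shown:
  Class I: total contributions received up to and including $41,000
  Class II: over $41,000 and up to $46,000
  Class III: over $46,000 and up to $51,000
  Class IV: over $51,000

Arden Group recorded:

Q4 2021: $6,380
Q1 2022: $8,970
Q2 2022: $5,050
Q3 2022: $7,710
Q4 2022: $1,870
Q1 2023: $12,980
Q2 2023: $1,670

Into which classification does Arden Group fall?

Total contributions received: $6,380 + $8,970 + $5,050 + $7,710 + $1,870 + $12,980 + $1,670 = $44,630.
$41,000 < $44,630 ≤ $46,000, so Class II applies.

Class II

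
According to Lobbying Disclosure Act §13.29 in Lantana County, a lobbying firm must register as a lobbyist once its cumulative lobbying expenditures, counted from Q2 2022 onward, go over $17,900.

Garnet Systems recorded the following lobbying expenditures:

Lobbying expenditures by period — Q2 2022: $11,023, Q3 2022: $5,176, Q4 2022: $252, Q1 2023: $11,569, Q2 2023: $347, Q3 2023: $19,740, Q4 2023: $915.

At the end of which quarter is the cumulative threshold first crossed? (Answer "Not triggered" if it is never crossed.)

Q1 2023

Through Q2 2022: $11,023
Through Q3 2022: $16,199
Through Q4 2022: $16,451
Through Q1 2023: $28,020 ← exceeds threshold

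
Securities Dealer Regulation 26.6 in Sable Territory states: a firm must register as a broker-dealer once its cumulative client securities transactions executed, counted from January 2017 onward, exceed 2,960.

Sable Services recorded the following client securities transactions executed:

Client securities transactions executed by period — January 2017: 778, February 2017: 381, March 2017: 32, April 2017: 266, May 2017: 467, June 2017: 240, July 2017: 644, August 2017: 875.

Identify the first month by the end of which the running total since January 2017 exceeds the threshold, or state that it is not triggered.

Through January 2017: 778
Through February 2017: 1,159
Through March 2017: 1,191
Through April 2017: 1,457
Through May 2017: 1,924
Through June 2017: 2,164
Through July 2017: 2,808
Through August 2017: 3,683 ← exceeds threshold

August 2017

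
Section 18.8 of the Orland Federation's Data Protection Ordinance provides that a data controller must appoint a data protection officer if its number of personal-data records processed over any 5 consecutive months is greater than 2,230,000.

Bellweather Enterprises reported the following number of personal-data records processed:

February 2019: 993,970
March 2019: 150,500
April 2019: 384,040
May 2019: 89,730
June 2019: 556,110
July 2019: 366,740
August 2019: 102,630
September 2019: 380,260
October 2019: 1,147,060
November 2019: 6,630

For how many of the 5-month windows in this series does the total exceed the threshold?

February 2019–June 2019: 993,970 + 150,500 + 384,040 + 89,730 + 556,110 = 2,174,350 (under)
March 2019–July 2019: 150,500 + 384,040 + 89,730 + 556,110 + 366,740 = 1,547,120 (under)
April 2019–August 2019: 384,040 + 89,730 + 556,110 + 366,740 + 102,630 = 1,499,250 (under)
May 2019–September 2019: 89,730 + 556,110 + 366,740 + 102,630 + 380,260 = 1,495,470 (under)
June 2019–October 2019: 556,110 + 366,740 + 102,630 + 380,260 + 1,147,060 = 2,552,800 (over)
July 2019–November 2019: 366,740 + 102,630 + 380,260 + 1,147,060 + 6,630 = 2,003,320 (under)
1 window exceeds the threshold.

1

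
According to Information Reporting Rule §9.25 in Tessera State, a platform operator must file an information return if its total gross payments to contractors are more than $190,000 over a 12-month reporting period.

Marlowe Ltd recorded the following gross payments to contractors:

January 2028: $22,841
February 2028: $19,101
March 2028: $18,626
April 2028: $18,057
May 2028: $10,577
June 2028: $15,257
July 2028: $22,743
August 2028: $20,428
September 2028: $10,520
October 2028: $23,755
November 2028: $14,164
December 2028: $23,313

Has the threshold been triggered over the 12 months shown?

Yes

Total gross payments to contractors: $22,841 + $19,101 + $18,626 + $18,057 + $10,577 + $15,257 + $22,743 + $20,428 + $10,520 + $23,755 + $14,164 + $23,313 = $219,382.
$219,382 > $190,000, so the threshold is exceeded.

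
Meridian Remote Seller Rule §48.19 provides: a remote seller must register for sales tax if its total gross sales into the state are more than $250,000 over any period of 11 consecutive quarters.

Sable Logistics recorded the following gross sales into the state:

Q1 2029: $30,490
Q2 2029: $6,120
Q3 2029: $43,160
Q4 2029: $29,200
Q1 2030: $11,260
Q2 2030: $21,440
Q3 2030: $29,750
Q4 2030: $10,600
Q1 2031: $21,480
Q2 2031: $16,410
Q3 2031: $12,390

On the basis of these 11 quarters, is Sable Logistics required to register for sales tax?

No

Total gross sales into the state: $30,490 + $6,120 + $43,160 + $29,200 + $11,260 + $21,440 + $29,750 + $10,600 + $21,480 + $16,410 + $12,390 = $232,300.
$232,300 ≤ $250,000, so the threshold is not exceeded.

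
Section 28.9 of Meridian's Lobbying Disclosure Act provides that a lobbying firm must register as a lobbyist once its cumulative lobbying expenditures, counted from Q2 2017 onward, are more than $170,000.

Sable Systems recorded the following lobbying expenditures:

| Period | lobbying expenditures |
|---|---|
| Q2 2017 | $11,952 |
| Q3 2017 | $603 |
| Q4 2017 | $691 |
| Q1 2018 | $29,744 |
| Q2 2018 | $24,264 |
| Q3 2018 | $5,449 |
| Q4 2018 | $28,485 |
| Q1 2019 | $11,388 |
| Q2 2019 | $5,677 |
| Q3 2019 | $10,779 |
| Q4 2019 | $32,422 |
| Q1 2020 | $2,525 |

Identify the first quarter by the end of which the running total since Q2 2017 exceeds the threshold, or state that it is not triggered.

Not triggered

Through Q2 2017: $11,952
Through Q3 2017: $12,555
Through Q4 2017: $13,246
Through Q1 2018: $42,990
Through Q2 2018: $67,254
Through Q3 2018: $72,703
Through Q4 2018: $101,188
Through Q1 2019: $112,576
Through Q2 2019: $118,253
Through Q3 2019: $129,032
Through Q4 2019: $161,454
Through Q1 2020: $163,979
Final cumulative total $163,979 ≤ $170,000; the threshold is never exceeded.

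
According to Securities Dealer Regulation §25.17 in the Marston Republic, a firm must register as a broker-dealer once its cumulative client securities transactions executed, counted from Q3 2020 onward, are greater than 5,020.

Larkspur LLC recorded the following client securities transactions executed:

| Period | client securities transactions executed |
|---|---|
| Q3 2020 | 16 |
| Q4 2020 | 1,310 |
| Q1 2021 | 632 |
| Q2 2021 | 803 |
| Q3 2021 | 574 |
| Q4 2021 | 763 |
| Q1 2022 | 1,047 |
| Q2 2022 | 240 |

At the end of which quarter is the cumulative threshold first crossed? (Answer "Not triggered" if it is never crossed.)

Q1 2022

Through Q3 2020: 16
Through Q4 2020: 1,326
Through Q1 2021: 1,958
Through Q2 2021: 2,761
Through Q3 2021: 3,335
Through Q4 2021: 4,098
Through Q1 2022: 5,145 ← exceeds threshold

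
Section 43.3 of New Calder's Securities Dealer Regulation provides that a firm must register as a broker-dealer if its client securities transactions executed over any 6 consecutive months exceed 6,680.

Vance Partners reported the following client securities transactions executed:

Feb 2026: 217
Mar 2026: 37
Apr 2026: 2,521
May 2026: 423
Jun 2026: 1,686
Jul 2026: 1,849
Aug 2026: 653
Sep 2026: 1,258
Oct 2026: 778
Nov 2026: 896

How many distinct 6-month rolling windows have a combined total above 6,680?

Feb 2026–Jul 2026: 217 + 37 + 2,521 + 423 + 1,686 + 1,849 = 6,733 (over)
Mar 2026–Aug 2026: 37 + 2,521 + 423 + 1,686 + 1,849 + 653 = 7,169 (over)
Apr 2026–Sep 2026: 2,521 + 423 + 1,686 + 1,849 + 653 + 1,258 = 8,390 (over)
May 2026–Oct 2026: 423 + 1,686 + 1,849 + 653 + 1,258 + 778 = 6,647 (under)
Jun 2026–Nov 2026: 1,686 + 1,849 + 653 + 1,258 + 778 + 896 = 7,120 (over)
4 windows exceed the threshold.

4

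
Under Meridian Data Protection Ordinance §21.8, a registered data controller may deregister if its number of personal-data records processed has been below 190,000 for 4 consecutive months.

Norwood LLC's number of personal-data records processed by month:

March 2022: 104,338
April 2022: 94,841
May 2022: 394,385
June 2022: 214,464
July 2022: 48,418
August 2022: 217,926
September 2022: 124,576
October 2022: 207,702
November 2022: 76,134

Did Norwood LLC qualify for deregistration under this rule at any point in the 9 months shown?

Months below 190,000: March 2022, April 2022, July 2022, September 2022, November 2022.
Longest run of consecutive months below the threshold: 2.
2 < 4, so Norwood LLC never became eligible.

No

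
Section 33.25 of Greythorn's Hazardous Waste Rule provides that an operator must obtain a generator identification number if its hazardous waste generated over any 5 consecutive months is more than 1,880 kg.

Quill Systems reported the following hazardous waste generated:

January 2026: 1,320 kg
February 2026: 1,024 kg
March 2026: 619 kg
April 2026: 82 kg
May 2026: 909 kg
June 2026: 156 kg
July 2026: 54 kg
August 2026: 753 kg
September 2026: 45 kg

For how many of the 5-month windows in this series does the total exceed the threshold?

January 2026–May 2026: 1,320 kg + 1,024 kg + 619 kg + 82 kg + 909 kg = 3,954 kg (over)
February 2026–June 2026: 1,024 kg + 619 kg + 82 kg + 909 kg + 156 kg = 2,790 kg (over)
March 2026–July 2026: 619 kg + 82 kg + 909 kg + 156 kg + 54 kg = 1,820 kg (under)
April 2026–August 2026: 82 kg + 909 kg + 156 kg + 54 kg + 753 kg = 1,954 kg (over)
May 2026–September 2026: 909 kg + 156 kg + 54 kg + 753 kg + 45 kg = 1,917 kg (over)
4 windows exceed the threshold.

4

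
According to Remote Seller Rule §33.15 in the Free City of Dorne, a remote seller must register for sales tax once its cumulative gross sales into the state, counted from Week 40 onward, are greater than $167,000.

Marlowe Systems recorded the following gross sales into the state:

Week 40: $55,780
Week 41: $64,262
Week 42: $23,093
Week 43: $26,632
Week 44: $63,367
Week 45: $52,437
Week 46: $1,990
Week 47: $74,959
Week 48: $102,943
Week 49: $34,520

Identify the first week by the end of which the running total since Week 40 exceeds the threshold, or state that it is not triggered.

Week 43

Through Week 40: $55,780
Through Week 41: $120,042
Through Week 42: $143,135
Through Week 43: $169,767 ← exceeds threshold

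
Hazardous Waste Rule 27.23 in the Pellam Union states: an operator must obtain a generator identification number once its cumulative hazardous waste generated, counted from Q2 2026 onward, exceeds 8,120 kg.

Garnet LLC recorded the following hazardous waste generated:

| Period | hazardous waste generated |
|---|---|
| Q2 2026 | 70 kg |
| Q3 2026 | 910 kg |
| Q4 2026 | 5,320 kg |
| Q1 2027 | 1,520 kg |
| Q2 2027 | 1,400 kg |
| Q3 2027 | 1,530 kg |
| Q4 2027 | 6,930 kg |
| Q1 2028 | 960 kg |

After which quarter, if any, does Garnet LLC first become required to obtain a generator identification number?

Q2 2027

Through Q2 2026: 70 kg
Through Q3 2026: 980 kg
Through Q4 2026: 6,300 kg
Through Q1 2027: 7,820 kg
Through Q2 2027: 9,220 kg ← exceeds threshold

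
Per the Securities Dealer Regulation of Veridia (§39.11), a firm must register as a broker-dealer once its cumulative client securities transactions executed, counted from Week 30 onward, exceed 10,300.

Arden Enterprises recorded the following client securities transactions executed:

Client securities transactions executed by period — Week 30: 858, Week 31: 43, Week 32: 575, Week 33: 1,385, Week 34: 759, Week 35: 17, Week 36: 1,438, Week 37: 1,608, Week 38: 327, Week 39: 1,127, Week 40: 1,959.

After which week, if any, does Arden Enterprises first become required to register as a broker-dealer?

Through Week 30: 858
Through Week 31: 901
Through Week 32: 1,476
Through Week 33: 2,861
Through Week 34: 3,620
Through Week 35: 3,637
Through Week 36: 5,075
Through Week 37: 6,683
Through Week 38: 7,010
Through Week 39: 8,137
Through Week 40: 10,096
Final cumulative total 10,096 ≤ 10,300; the threshold is never exceeded.

Not triggered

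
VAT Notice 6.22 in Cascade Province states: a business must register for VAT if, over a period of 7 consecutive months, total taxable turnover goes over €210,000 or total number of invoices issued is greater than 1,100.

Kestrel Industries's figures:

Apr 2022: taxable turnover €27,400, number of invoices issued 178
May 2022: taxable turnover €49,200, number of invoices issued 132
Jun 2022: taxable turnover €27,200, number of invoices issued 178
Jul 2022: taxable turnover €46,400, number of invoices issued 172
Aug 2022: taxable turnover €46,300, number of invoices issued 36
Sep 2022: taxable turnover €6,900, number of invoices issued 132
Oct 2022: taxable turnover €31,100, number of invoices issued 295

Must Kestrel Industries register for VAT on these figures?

Yes

Total taxable turnover: €27,400 + €49,200 + €27,200 + €46,400 + €46,300 + €6,900 + €31,100 = €234,500 (> €210,000).
Total number of invoices issued: 178 + 132 + 178 + 172 + 36 + 132 + 295 = 1,123 (> 1,100).
The test is 'or': at least one threshold is exceeded.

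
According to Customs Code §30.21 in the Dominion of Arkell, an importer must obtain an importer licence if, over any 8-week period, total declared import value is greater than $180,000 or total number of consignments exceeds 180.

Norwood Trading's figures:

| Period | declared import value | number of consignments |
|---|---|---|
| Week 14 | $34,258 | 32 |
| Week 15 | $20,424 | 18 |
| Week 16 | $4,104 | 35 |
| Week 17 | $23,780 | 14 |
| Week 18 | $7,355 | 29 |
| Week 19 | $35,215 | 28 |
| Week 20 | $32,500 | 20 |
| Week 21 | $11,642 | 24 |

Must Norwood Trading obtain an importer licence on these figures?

Total declared import value: $34,258 + $20,424 + $4,104 + $23,780 + $7,355 + $35,215 + $32,500 + $11,642 = $169,278 (≤ $180,000).
Total number of consignments: 32 + 18 + 35 + 14 + 29 + 28 + 20 + 24 = 200 (> 180).
The test is 'or': at least one threshold is exceeded.

Yes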